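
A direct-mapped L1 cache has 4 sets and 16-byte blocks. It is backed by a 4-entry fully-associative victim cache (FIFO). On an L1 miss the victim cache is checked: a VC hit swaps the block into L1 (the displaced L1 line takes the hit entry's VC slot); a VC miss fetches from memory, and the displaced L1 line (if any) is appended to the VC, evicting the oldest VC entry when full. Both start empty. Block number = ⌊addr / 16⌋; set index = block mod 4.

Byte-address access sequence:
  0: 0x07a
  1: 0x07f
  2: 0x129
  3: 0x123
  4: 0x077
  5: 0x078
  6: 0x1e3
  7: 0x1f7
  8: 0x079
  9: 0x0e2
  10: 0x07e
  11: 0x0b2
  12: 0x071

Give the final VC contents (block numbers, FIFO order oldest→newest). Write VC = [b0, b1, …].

VC = [18, 31, 30, 11]

0: 0x7a (blk 7, set 3) → MISS  vc=[]
1: 0x7f (blk 7, set 3) → L1-HIT  vc=[]
2: 0x129 (blk 18, set 2) → MISS  vc=[]
3: 0x123 (blk 18, set 2) → L1-HIT  vc=[]
4: 0x77 (blk 7, set 3) → L1-HIT  vc=[]
5: 0x78 (blk 7, set 3) → L1-HIT  vc=[]
6: 0x1e3 (blk 30, set 2) → MISS  vc=[18]
7: 0x1f7 (blk 31, set 3) → MISS  vc=[18, 7]
8: 0x79 (blk 7, set 3) → VC-HIT  vc=[18, 31]
9: 0xe2 (blk 14, set 2) → MISS  vc=[18, 31, 30]
10: 0x7e (blk 7, set 3) → L1-HIT  vc=[18, 31, 30]
11: 0xb2 (blk 11, set 3) → MISS  vc=[18, 31, 30, 7]
12: 0x71 (blk 7, set 3) → VC-HIT  vc=[18, 31, 30, 11]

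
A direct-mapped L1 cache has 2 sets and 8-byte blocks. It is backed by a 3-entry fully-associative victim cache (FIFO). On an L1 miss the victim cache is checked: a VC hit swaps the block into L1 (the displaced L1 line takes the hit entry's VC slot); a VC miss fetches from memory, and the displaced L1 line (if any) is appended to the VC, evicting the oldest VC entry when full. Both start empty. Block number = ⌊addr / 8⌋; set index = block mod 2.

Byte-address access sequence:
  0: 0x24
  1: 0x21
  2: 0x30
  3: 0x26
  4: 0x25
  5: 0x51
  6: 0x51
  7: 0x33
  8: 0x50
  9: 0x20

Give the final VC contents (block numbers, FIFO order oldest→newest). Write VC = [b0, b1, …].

0: 0x24 (blk 4, set 0) → MISS  vc=[]
1: 0x21 (blk 4, set 0) → L1-HIT  vc=[]
2: 0x30 (blk 6, set 0) → MISS  vc=[4]
3: 0x26 (blk 4, set 0) → VC-HIT  vc=[6]
4: 0x25 (blk 4, set 0) → L1-HIT  vc=[6]
5: 0x51 (blk 10, set 0) → MISS  vc=[6, 4]
6: 0x51 (blk 10, set 0) → L1-HIT  vc=[6, 4]
7: 0x33 (blk 6, set 0) → VC-HIT  vc=[10, 4]
8: 0x50 (blk 10, set 0) → VC-HIT  vc=[6, 4]
9: 0x20 (blk 4, set 0) → VC-HIT  vc=[6, 10]

VC = [6, 10]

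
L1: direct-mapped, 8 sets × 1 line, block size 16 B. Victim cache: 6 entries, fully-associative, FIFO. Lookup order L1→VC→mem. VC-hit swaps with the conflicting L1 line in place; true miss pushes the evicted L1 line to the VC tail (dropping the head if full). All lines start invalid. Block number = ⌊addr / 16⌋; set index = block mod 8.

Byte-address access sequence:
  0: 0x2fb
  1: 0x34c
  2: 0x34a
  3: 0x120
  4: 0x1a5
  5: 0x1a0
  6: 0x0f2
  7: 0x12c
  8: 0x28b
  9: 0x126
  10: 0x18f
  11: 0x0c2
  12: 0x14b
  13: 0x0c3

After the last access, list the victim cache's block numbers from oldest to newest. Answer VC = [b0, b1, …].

VC = [26, 47, 40, 52, 20]

0: 0x2fb (blk 47, set 7) → MISS  vc=[]
1: 0x34c (blk 52, set 4) → MISS  vc=[]
2: 0x34a (blk 52, set 4) → L1-HIT  vc=[]
3: 0x120 (blk 18, set 2) → MISS  vc=[]
4: 0x1a5 (blk 26, set 2) → MISS  vc=[18]
5: 0x1a0 (blk 26, set 2) → L1-HIT  vc=[18]
6: 0xf2 (blk 15, set 7) → MISS  vc=[18, 47]
7: 0x12c (blk 18, set 2) → VC-HIT  vc=[26, 47]
8: 0x28b (blk 40, set 0) → MISS  vc=[26, 47]
9: 0x126 (blk 18, set 2) → L1-HIT  vc=[26, 47]
10: 0x18f (blk 24, set 0) → MISS  vc=[26, 47, 40]
11: 0xc2 (blk 12, set 4) → MISS  vc=[26, 47, 40, 52]
12: 0x14b (blk 20, set 4) → MISS  vc=[26, 47, 40, 52, 12]
13: 0xc3 (blk 12, set 4) → VC-HIT  vc=[26, 47, 40, 52, 20]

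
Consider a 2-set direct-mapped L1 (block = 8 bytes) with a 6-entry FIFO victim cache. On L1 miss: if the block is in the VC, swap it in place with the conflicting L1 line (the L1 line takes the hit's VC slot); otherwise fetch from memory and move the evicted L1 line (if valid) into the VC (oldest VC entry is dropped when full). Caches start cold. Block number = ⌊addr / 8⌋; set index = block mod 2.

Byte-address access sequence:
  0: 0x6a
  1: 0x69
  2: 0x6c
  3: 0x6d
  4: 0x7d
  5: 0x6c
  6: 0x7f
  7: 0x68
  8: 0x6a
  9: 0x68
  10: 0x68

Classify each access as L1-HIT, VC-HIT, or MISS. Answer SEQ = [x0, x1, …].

  [0] addr=0x6a blk=13 s=1: MISS | VC []
  [1] addr=0x69 blk=13 s=1: L1-HIT | VC []
  [2] addr=0x6c blk=13 s=1: L1-HIT | VC []
  [3] addr=0x6d blk=13 s=1: L1-HIT | VC []
  [4] addr=0x7d blk=15 s=1: MISS | VC [13]
  [5] addr=0x6c blk=13 s=1: VC-HIT | VC [15]
  [6] addr=0x7f blk=15 s=1: VC-HIT | VC [13]
  [7] addr=0x68 blk=13 s=1: VC-HIT | VC [15]
  [8] addr=0x6a blk=13 s=1: L1-HIT | VC [15]
  [9] addr=0x68 blk=13 s=1: L1-HIT | VC [15]
  [10] addr=0x68 blk=13 s=1: L1-HIT | VC [15]

SEQ = [MISS, L1-HIT, L1-HIT, L1-HIT, MISS, VC-HIT, VC-HIT, VC-HIT, L1-HIT, L1-HIT, L1-HIT]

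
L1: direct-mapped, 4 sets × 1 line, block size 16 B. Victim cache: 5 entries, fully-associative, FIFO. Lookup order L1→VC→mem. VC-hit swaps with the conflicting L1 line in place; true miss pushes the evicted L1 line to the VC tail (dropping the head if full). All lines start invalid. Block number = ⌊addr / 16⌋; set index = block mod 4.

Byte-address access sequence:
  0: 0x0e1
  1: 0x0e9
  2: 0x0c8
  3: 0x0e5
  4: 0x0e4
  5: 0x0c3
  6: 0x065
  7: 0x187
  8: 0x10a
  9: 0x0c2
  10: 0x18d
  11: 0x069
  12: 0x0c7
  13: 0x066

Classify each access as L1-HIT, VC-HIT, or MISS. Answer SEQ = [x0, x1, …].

0: 0xe1 (blk 14, set 2) → MISS  vc=[]
1: 0xe9 (blk 14, set 2) → L1-HIT  vc=[]
2: 0xc8 (blk 12, set 0) → MISS  vc=[]
3: 0xe5 (blk 14, set 2) → L1-HIT  vc=[]
4: 0xe4 (blk 14, set 2) → L1-HIT  vc=[]
5: 0xc3 (blk 12, set 0) → L1-HIT  vc=[]
6: 0x65 (blk 6, set 2) → MISS  vc=[14]
7: 0x187 (blk 24, set 0) → MISS  vc=[14, 12]
8: 0x10a (blk 16, set 0) → MISS  vc=[14, 12, 24]
9: 0xc2 (blk 12, set 0) → VC-HIT  vc=[14, 16, 24]
10: 0x18d (blk 24, set 0) → VC-HIT  vc=[14, 16, 12]
11: 0x69 (blk 6, set 2) → L1-HIT  vc=[14, 16, 12]
12: 0xc7 (blk 12, set 0) → VC-HIT  vc=[14, 16, 24]
13: 0x66 (blk 6, set 2) → L1-HIT  vc=[14, 16, 24]

SEQ = [MISS, L1-HIT, MISS, L1-HIT, L1-HIT, L1-HIT, MISS, MISS, MISS, VC-HIT, VC-HIT, L1-HIT, VC-HIT, L1-HIT]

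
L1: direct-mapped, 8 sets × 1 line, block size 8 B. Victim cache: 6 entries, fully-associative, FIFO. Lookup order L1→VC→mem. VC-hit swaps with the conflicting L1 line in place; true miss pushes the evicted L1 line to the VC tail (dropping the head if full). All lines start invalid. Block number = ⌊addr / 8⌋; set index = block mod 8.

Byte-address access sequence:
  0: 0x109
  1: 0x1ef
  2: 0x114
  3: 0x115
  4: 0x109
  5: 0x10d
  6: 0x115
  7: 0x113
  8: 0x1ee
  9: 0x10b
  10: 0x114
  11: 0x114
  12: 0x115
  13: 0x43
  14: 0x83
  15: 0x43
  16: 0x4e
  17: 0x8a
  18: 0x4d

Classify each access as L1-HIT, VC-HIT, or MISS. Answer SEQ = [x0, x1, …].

SEQ = [MISS, MISS, MISS, L1-HIT, L1-HIT, L1-HIT, L1-HIT, L1-HIT, L1-HIT, L1-HIT, L1-HIT, L1-HIT, L1-HIT, MISS, MISS, VC-HIT, MISS, MISS, VC-HIT]

#0 0x109→b33/s1 MISS; vc=[]
#1 0x1ef→b61/s5 MISS; vc=[]
#2 0x114→b34/s2 MISS; vc=[]
#3 0x115→b34/s2 L1-HIT; vc=[]
#4 0x109→b33/s1 L1-HIT; vc=[]
#5 0x10d→b33/s1 L1-HIT; vc=[]
#6 0x115→b34/s2 L1-HIT; vc=[]
#7 0x113→b34/s2 L1-HIT; vc=[]
#8 0x1ee→b61/s5 L1-HIT; vc=[]
#9 0x10b→b33/s1 L1-HIT; vc=[]
#10 0x114→b34/s2 L1-HIT; vc=[]
#11 0x114→b34/s2 L1-HIT; vc=[]
#12 0x115→b34/s2 L1-HIT; vc=[]
#13 0x43→b8/s0 MISS; vc=[]
#14 0x83→b16/s0 MISS; vc=[8]
#15 0x43→b8/s0 VC-HIT; vc=[16]
#16 0x4e→b9/s1 MISS; vc=[16,33]
#17 0x8a→b17/s1 MISS; vc=[16,33,9]
#18 0x4d→b9/s1 VC-HIT; vc=[16,33,17]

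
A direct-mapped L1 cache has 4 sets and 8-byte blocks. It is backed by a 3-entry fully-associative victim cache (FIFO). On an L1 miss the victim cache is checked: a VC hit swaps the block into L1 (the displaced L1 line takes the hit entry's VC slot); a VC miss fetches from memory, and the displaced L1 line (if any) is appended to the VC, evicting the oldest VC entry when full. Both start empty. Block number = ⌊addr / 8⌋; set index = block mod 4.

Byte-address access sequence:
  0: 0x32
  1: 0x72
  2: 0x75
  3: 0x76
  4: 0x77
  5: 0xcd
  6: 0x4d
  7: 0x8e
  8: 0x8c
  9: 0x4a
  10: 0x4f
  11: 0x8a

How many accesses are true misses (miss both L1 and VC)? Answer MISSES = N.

#0 0x32→b6/s2 MISS; vc=[]
#1 0x72→b14/s2 MISS; vc=[6]
#2 0x75→b14/s2 L1-HIT; vc=[6]
#3 0x76→b14/s2 L1-HIT; vc=[6]
#4 0x77→b14/s2 L1-HIT; vc=[6]
#5 0xcd→b25/s1 MISS; vc=[6]
#6 0x4d→b9/s1 MISS; vc=[6,25]
#7 0x8e→b17/s1 MISS; vc=[6,25,9]
#8 0x8c→b17/s1 L1-HIT; vc=[6,25,9]
#9 0x4a→b9/s1 VC-HIT; vc=[6,25,17]
#10 0x4f→b9/s1 L1-HIT; vc=[6,25,17]
#11 0x8a→b17/s1 VC-HIT; vc=[6,25,9]

MISSES = 5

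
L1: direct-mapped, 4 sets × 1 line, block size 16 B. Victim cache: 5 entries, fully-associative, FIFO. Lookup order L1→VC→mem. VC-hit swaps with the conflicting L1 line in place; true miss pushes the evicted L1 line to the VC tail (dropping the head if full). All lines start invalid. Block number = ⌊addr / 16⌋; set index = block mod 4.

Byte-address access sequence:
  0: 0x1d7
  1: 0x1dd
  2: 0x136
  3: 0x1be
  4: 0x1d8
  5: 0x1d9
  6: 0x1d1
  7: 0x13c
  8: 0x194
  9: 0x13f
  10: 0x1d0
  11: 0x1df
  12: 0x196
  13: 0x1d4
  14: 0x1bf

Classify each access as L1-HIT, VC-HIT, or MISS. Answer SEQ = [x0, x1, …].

0: 0x1d7 (blk 29, set 1) → MISS  vc=[]
1: 0x1dd (blk 29, set 1) → L1-HIT  vc=[]
2: 0x136 (blk 19, set 3) → MISS  vc=[]
3: 0x1be (blk 27, set 3) → MISS  vc=[19]
4: 0x1d8 (blk 29, set 1) → L1-HIT  vc=[19]
5: 0x1d9 (blk 29, set 1) → L1-HIT  vc=[19]
6: 0x1d1 (blk 29, set 1) → L1-HIT  vc=[19]
7: 0x13c (blk 19, set 3) → VC-HIT  vc=[27]
8: 0x194 (blk 25, set 1) → MISS  vc=[27, 29]
9: 0x13f (blk 19, set 3) → L1-HIT  vc=[27, 29]
10: 0x1d0 (blk 29, set 1) → VC-HIT  vc=[27, 25]
11: 0x1df (blk 29, set 1) → L1-HIT  vc=[27, 25]
12: 0x196 (blk 25, set 1) → VC-HIT  vc=[27, 29]
13: 0x1d4 (blk 29, set 1) → VC-HIT  vc=[27, 25]
14: 0x1bf (blk 27, set 3) → VC-HIT  vc=[19, 25]

SEQ = [MISS, L1-HIT, MISS, MISS, L1-HIT, L1-HIT, L1-HIT, VC-HIT, MISS, L1-HIT, VC-HIT, L1-HIT, VC-HIT, VC-HIT, VC-HIT]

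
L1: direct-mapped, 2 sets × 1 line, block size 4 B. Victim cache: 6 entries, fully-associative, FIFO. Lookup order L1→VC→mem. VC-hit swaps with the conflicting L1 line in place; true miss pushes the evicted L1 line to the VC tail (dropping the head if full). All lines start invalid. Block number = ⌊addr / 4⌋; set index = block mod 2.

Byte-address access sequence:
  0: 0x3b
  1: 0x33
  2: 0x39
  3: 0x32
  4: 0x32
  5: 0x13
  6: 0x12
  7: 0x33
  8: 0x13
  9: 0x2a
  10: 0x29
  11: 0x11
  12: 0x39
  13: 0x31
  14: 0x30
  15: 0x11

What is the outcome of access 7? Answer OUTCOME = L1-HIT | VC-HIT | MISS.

OUTCOME = VC-HIT

  [0] addr=0x3b blk=14 s=0: MISS | VC []
  [1] addr=0x33 blk=12 s=0: MISS | VC [14]
  [2] addr=0x39 blk=14 s=0: VC-HIT | VC [12]
  [3] addr=0x32 blk=12 s=0: VC-HIT | VC [14]
  [4] addr=0x32 blk=12 s=0: L1-HIT | VC [14]
  [5] addr=0x13 blk=4 s=0: MISS | VC [14, 12]
  [6] addr=0x12 blk=4 s=0: L1-HIT | VC [14, 12]
  [7] addr=0x33 blk=12 s=0: VC-HIT | VC [14, 4]
  [8] addr=0x13 blk=4 s=0: VC-HIT | VC [14, 12]
  [9] addr=0x2a blk=10 s=0: MISS | VC [14, 12, 4]
  [10] addr=0x29 blk=10 s=0: L1-HIT | VC [14, 12, 4]
  [11] addr=0x11 blk=4 s=0: VC-HIT | VC [14, 12, 10]
  [12] addr=0x39 blk=14 s=0: VC-HIT | VC [4, 12, 10]
  [13] addr=0x31 blk=12 s=0: VC-HIT | VC [4, 14, 10]
  [14] addr=0x30 blk=12 s=0: L1-HIT | VC [4, 14, 10]
  [15] addr=0x11 blk=4 s=0: VC-HIT | VC [12, 14, 10]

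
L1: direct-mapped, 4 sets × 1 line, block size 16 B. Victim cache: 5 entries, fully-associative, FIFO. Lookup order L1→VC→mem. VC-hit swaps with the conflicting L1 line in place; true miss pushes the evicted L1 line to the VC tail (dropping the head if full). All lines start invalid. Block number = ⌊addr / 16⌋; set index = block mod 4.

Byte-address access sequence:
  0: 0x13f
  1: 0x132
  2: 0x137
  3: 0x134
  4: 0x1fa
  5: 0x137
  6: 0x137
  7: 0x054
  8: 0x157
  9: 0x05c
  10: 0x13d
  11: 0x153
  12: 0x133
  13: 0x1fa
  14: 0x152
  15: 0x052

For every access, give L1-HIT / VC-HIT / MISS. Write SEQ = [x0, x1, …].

0: 0x13f (blk 19, set 3) → MISS  vc=[]
1: 0x132 (blk 19, set 3) → L1-HIT  vc=[]
2: 0x137 (blk 19, set 3) → L1-HIT  vc=[]
3: 0x134 (blk 19, set 3) → L1-HIT  vc=[]
4: 0x1fa (blk 31, set 3) → MISS  vc=[19]
5: 0x137 (blk 19, set 3) → VC-HIT  vc=[31]
6: 0x137 (blk 19, set 3) → L1-HIT  vc=[31]
7: 0x54 (blk 5, set 1) → MISS  vc=[31]
8: 0x157 (blk 21, set 1) → MISS  vc=[31, 5]
9: 0x5c (blk 5, set 1) → VC-HIT  vc=[31, 21]
10: 0x13d (blk 19, set 3) → L1-HIT  vc=[31, 21]
11: 0x153 (blk 21, set 1) → VC-HIT  vc=[31, 5]
12: 0x133 (blk 19, set 3) → L1-HIT  vc=[31, 5]
13: 0x1fa (blk 31, set 3) → VC-HIT  vc=[19, 5]
14: 0x152 (blk 21, set 1) → L1-HIT  vc=[19, 5]
15: 0x52 (blk 5, set 1) → VC-HIT  vc=[19, 21]

SEQ = [MISS, L1-HIT, L1-HIT, L1-HIT, MISS, VC-HIT, L1-HIT, MISS, MISS, VC-HIT, L1-HIT, VC-HIT, L1-HIT, VC-HIT, L1-HIT, VC-HIT]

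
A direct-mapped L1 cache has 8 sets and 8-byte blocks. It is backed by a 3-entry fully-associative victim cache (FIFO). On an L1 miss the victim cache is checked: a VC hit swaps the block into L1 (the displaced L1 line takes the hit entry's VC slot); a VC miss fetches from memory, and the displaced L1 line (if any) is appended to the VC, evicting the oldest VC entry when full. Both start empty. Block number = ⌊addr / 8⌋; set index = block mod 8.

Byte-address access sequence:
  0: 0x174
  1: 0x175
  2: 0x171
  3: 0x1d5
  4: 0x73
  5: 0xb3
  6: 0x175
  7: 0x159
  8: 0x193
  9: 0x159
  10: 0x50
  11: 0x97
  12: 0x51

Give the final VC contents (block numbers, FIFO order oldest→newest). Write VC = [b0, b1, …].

  [0] addr=0x174 blk=46 s=6: MISS | VC []
  [1] addr=0x175 blk=46 s=6: L1-HIT | VC []
  [2] addr=0x171 blk=46 s=6: L1-HIT | VC []
  [3] addr=0x1d5 blk=58 s=2: MISS | VC []
  [4] addr=0x73 blk=14 s=6: MISS | VC [46]
  [5] addr=0xb3 blk=22 s=6: MISS | VC [46, 14]
  [6] addr=0x175 blk=46 s=6: VC-HIT | VC [22, 14]
  [7] addr=0x159 blk=43 s=3: MISS | VC [22, 14]
  [8] addr=0x193 blk=50 s=2: MISS | VC [22, 14, 58]
  [9] addr=0x159 blk=43 s=3: L1-HIT | VC [22, 14, 58]
  [10] addr=0x50 blk=10 s=2: MISS | VC [14, 58, 50]
  [11] addr=0x97 blk=18 s=2: MISS | VC [58, 50, 10]
  [12] addr=0x51 blk=10 s=2: VC-HIT | VC [58, 50, 18]

VC = [58, 50, 18]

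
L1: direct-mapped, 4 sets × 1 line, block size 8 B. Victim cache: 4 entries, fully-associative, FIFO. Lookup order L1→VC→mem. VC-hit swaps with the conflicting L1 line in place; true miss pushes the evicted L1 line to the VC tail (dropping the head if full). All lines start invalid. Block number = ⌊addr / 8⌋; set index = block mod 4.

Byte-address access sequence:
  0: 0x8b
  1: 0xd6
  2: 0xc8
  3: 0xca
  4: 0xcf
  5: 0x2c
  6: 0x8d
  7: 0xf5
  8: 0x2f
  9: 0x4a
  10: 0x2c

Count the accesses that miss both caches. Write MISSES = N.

0: 0x8b (blk 17, set 1) → MISS  vc=[]
1: 0xd6 (blk 26, set 2) → MISS  vc=[]
2: 0xc8 (blk 25, set 1) → MISS  vc=[17]
3: 0xca (blk 25, set 1) → L1-HIT  vc=[17]
4: 0xcf (blk 25, set 1) → L1-HIT  vc=[17]
5: 0x2c (blk 5, set 1) → MISS  vc=[17, 25]
6: 0x8d (blk 17, set 1) → VC-HIT  vc=[5, 25]
7: 0xf5 (blk 30, set 2) → MISS  vc=[5, 25, 26]
8: 0x2f (blk 5, set 1) → VC-HIT  vc=[17, 25, 26]
9: 0x4a (blk 9, set 1) → MISS  vc=[17, 25, 26, 5]
10: 0x2c (blk 5, set 1) → VC-HIT  vc=[17, 25, 26, 9]

MISSES = 6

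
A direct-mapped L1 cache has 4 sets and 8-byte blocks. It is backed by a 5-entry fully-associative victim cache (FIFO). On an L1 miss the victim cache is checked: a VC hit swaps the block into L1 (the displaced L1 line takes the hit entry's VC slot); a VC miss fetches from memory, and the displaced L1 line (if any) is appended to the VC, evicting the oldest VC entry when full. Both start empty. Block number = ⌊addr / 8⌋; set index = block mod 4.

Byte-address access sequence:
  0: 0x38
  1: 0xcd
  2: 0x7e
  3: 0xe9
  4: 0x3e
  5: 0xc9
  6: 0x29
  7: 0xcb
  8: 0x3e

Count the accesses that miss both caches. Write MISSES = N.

MISSES = 5

  [0] addr=0x38 blk=7 s=3: MISS | VC []
  [1] addr=0xcd blk=25 s=1: MISS | VC []
  [2] addr=0x7e blk=15 s=3: MISS | VC [7]
  [3] addr=0xe9 blk=29 s=1: MISS | VC [7, 25]
  [4] addr=0x3e blk=7 s=3: VC-HIT | VC [15, 25]
  [5] addr=0xc9 blk=25 s=1: VC-HIT | VC [15, 29]
  [6] addr=0x29 blk=5 s=1: MISS | VC [15, 29, 25]
  [7] addr=0xcb blk=25 s=1: VC-HIT | VC [15, 29, 5]
  [8] addr=0x3e blk=7 s=3: L1-HIT | VC [15, 29, 5]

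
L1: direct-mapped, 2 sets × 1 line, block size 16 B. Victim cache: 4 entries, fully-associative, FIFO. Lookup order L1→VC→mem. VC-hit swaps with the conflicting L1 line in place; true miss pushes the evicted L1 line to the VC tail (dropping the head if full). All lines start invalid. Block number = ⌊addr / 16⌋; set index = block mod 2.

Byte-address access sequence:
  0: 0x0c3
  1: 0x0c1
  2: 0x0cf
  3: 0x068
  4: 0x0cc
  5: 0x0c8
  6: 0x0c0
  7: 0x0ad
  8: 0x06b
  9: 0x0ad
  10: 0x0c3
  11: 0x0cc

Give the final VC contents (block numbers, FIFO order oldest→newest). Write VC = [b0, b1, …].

#0 0xc3→b12/s0 MISS; vc=[]
#1 0xc1→b12/s0 L1-HIT; vc=[]
#2 0xcf→b12/s0 L1-HIT; vc=[]
#3 0x68→b6/s0 MISS; vc=[12]
#4 0xcc→b12/s0 VC-HIT; vc=[6]
#5 0xc8→b12/s0 L1-HIT; vc=[6]
#6 0xc0→b12/s0 L1-HIT; vc=[6]
#7 0xad→b10/s0 MISS; vc=[6,12]
#8 0x6b→b6/s0 VC-HIT; vc=[10,12]
#9 0xad→b10/s0 VC-HIT; vc=[6,12]
#10 0xc3→b12/s0 VC-HIT; vc=[6,10]
#11 0xcc→b12/s0 L1-HIT; vc=[6,10]

VC = [6, 10]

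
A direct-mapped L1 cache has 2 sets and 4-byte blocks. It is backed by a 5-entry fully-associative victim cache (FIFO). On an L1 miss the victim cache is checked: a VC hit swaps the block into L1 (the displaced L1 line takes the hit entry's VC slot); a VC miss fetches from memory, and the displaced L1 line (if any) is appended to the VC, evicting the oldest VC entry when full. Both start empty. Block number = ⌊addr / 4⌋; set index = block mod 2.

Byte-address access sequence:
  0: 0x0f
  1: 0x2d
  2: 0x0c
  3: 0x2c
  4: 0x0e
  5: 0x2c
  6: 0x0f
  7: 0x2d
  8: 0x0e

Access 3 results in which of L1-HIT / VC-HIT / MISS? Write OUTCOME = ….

OUTCOME = VC-HIT

  [0] addr=0xf blk=3 s=1: MISS | VC []
  [1] addr=0x2d blk=11 s=1: MISS | VC [3]
  [2] addr=0xc blk=3 s=1: VC-HIT | VC [11]
  [3] addr=0x2c blk=11 s=1: VC-HIT | VC [3]
  [4] addr=0xe blk=3 s=1: VC-HIT | VC [11]
  [5] addr=0x2c blk=11 s=1: VC-HIT | VC [3]
  [6] addr=0xf blk=3 s=1: VC-HIT | VC [11]
  [7] addr=0x2d blk=11 s=1: VC-HIT | VC [3]
  [8] addr=0xe blk=3 s=1: VC-HIT | VC [11]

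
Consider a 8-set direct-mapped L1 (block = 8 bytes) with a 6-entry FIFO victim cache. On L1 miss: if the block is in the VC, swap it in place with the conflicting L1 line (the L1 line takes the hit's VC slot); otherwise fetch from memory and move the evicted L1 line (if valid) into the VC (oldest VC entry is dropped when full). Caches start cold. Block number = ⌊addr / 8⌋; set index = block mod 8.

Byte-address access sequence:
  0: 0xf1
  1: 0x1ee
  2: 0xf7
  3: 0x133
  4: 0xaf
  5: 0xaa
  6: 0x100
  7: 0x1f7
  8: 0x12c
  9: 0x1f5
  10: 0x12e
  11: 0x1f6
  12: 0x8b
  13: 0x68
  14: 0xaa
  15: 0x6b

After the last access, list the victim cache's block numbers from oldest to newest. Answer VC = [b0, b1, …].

VC = [30, 61, 38, 21, 37]

0: 0xf1 (blk 30, set 6) → MISS  vc=[]
1: 0x1ee (blk 61, set 5) → MISS  vc=[]
2: 0xf7 (blk 30, set 6) → L1-HIT  vc=[]
3: 0x133 (blk 38, set 6) → MISS  vc=[30]
4: 0xaf (blk 21, set 5) → MISS  vc=[30, 61]
5: 0xaa (blk 21, set 5) → L1-HIT  vc=[30, 61]
6: 0x100 (blk 32, set 0) → MISS  vc=[30, 61]
7: 0x1f7 (blk 62, set 6) → MISS  vc=[30, 61, 38]
8: 0x12c (blk 37, set 5) → MISS  vc=[30, 61, 38, 21]
9: 0x1f5 (blk 62, set 6) → L1-HIT  vc=[30, 61, 38, 21]
10: 0x12e (blk 37, set 5) → L1-HIT  vc=[30, 61, 38, 21]
11: 0x1f6 (blk 62, set 6) → L1-HIT  vc=[30, 61, 38, 21]
12: 0x8b (blk 17, set 1) → MISS  vc=[30, 61, 38, 21]
13: 0x68 (blk 13, set 5) → MISS  vc=[30, 61, 38, 21, 37]
14: 0xaa (blk 21, set 5) → VC-HIT  vc=[30, 61, 38, 13, 37]
15: 0x6b (blk 13, set 5) → VC-HIT  vc=[30, 61, 38, 21, 37]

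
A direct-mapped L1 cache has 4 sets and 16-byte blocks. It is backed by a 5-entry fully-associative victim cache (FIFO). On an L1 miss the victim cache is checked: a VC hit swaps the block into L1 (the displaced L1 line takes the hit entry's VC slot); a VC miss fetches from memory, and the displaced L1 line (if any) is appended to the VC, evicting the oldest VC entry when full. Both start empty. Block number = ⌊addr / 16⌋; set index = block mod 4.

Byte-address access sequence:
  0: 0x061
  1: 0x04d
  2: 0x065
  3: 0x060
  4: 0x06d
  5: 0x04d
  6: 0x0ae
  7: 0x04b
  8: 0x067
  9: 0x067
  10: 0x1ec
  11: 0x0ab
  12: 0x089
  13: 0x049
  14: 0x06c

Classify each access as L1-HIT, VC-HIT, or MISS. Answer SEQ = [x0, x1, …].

0: 0x61 (blk 6, set 2) → MISS  vc=[]
1: 0x4d (blk 4, set 0) → MISS  vc=[]
2: 0x65 (blk 6, set 2) → L1-HIT  vc=[]
3: 0x60 (blk 6, set 2) → L1-HIT  vc=[]
4: 0x6d (blk 6, set 2) → L1-HIT  vc=[]
5: 0x4d (blk 4, set 0) → L1-HIT  vc=[]
6: 0xae (blk 10, set 2) → MISS  vc=[6]
7: 0x4b (blk 4, set 0) → L1-HIT  vc=[6]
8: 0x67 (blk 6, set 2) → VC-HIT  vc=[10]
9: 0x67 (blk 6, set 2) → L1-HIT  vc=[10]
10: 0x1ec (blk 30, set 2) → MISS  vc=[10, 6]
11: 0xab (blk 10, set 2) → VC-HIT  vc=[30, 6]
12: 0x89 (blk 8, set 0) → MISS  vc=[30, 6, 4]
13: 0x49 (blk 4, set 0) → VC-HIT  vc=[30, 6, 8]
14: 0x6c (blk 6, set 2) → VC-HIT  vc=[30, 10, 8]

SEQ = [MISS, MISS, L1-HIT, L1-HIT, L1-HIT, L1-HIT, MISS, L1-HIT, VC-HIT, L1-HIT, MISS, VC-HIT, MISS, VC-HIT, VC-HIT]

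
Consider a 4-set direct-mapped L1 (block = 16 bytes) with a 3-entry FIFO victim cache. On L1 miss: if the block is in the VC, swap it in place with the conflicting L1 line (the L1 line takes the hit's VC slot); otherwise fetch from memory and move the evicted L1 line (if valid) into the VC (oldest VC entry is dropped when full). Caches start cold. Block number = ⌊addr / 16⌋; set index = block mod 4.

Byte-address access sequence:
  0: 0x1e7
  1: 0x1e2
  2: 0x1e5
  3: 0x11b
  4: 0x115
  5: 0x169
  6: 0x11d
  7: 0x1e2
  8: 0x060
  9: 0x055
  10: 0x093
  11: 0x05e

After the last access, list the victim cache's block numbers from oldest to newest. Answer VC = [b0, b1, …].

VC = [30, 17, 9]

  [0] addr=0x1e7 blk=30 s=2: MISS | VC []
  [1] addr=0x1e2 blk=30 s=2: L1-HIT | VC []
  [2] addr=0x1e5 blk=30 s=2: L1-HIT | VC []
  [3] addr=0x11b blk=17 s=1: MISS | VC []
  [4] addr=0x115 blk=17 s=1: L1-HIT | VC []
  [5] addr=0x169 blk=22 s=2: MISS | VC [30]
  [6] addr=0x11d blk=17 s=1: L1-HIT | VC [30]
  [7] addr=0x1e2 blk=30 s=2: VC-HIT | VC [22]
  [8] addr=0x60 blk=6 s=2: MISS | VC [22, 30]
  [9] addr=0x55 blk=5 s=1: MISS | VC [22, 30, 17]
  [10] addr=0x93 blk=9 s=1: MISS | VC [30, 17, 5]
  [11] addr=0x5e blk=5 s=1: VC-HIT | VC [30, 17, 9]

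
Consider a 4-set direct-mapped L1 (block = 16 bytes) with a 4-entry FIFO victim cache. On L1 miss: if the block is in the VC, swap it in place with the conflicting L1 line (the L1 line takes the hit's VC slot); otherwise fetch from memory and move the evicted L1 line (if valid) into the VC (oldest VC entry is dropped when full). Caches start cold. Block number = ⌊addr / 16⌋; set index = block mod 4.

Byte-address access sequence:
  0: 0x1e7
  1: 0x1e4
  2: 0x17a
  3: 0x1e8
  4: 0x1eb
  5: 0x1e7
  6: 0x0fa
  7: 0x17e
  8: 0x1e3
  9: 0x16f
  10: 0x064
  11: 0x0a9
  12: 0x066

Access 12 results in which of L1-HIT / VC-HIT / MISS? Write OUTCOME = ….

#0 0x1e7→b30/s2 MISS; vc=[]
#1 0x1e4→b30/s2 L1-HIT; vc=[]
#2 0x17a→b23/s3 MISS; vc=[]
#3 0x1e8→b30/s2 L1-HIT; vc=[]
#4 0x1eb→b30/s2 L1-HIT; vc=[]
#5 0x1e7→b30/s2 L1-HIT; vc=[]
#6 0xfa→b15/s3 MISS; vc=[23]
#7 0x17e→b23/s3 VC-HIT; vc=[15]
#8 0x1e3→b30/s2 L1-HIT; vc=[15]
#9 0x16f→b22/s2 MISS; vc=[15,30]
#10 0x64→b6/s2 MISS; vc=[15,30,22]
#11 0xa9→b10/s2 MISS; vc=[15,30,22,6]
#12 0x66→b6/s2 VC-HIT; vc=[15,30,22,10]

OUTCOME = VC-HIT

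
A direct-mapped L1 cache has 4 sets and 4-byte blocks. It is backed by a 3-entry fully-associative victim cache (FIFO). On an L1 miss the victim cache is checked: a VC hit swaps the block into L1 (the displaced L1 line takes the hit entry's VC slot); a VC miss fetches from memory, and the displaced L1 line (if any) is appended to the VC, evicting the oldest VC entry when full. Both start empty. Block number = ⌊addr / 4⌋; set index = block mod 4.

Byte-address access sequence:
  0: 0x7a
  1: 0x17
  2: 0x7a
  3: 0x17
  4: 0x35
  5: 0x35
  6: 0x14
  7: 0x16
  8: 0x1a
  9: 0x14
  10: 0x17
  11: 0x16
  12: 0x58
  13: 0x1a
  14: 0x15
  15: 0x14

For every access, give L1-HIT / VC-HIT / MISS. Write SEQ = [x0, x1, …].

SEQ = [MISS, MISS, L1-HIT, L1-HIT, MISS, L1-HIT, VC-HIT, L1-HIT, MISS, L1-HIT, L1-HIT, L1-HIT, MISS, VC-HIT, L1-HIT, L1-HIT]

0: 0x7a (blk 30, set 2) → MISS  vc=[]
1: 0x17 (blk 5, set 1) → MISS  vc=[]
2: 0x7a (blk 30, set 2) → L1-HIT  vc=[]
3: 0x17 (blk 5, set 1) → L1-HIT  vc=[]
4: 0x35 (blk 13, set 1) → MISS  vc=[5]
5: 0x35 (blk 13, set 1) → L1-HIT  vc=[5]
6: 0x14 (blk 5, set 1) → VC-HIT  vc=[13]
7: 0x16 (blk 5, set 1) → L1-HIT  vc=[13]
8: 0x1a (blk 6, set 2) → MISS  vc=[13, 30]
9: 0x14 (blk 5, set 1) → L1-HIT  vc=[13, 30]
10: 0x17 (blk 5, set 1) → L1-HIT  vc=[13, 30]
11: 0x16 (blk 5, set 1) → L1-HIT  vc=[13, 30]
12: 0x58 (blk 22, set 2) → MISS  vc=[13, 30, 6]
13: 0x1a (blk 6, set 2) → VC-HIT  vc=[13, 30, 22]
14: 0x15 (blk 5, set 1) → L1-HIT  vc=[13, 30, 22]
15: 0x14 (blk 5, set 1) → L1-HIT  vc=[13, 30, 22]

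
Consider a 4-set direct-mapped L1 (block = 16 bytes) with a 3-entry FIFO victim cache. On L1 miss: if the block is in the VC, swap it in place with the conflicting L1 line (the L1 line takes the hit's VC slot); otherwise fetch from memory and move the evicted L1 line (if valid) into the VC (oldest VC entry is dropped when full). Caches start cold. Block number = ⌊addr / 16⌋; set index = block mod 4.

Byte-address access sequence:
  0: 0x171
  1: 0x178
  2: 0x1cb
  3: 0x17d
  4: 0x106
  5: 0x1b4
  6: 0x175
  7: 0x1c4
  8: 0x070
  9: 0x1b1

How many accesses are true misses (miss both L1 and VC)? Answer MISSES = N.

0: 0x171 (blk 23, set 3) → MISS  vc=[]
1: 0x178 (blk 23, set 3) → L1-HIT  vc=[]
2: 0x1cb (blk 28, set 0) → MISS  vc=[]
3: 0x17d (blk 23, set 3) → L1-HIT  vc=[]
4: 0x106 (blk 16, set 0) → MISS  vc=[28]
5: 0x1b4 (blk 27, set 3) → MISS  vc=[28, 23]
6: 0x175 (blk 23, set 3) → VC-HIT  vc=[28, 27]
7: 0x1c4 (blk 28, set 0) → VC-HIT  vc=[16, 27]
8: 0x70 (blk 7, set 3) → MISS  vc=[16, 27, 23]
9: 0x1b1 (blk 27, set 3) → VC-HIT  vc=[16, 7, 23]

MISSES = 5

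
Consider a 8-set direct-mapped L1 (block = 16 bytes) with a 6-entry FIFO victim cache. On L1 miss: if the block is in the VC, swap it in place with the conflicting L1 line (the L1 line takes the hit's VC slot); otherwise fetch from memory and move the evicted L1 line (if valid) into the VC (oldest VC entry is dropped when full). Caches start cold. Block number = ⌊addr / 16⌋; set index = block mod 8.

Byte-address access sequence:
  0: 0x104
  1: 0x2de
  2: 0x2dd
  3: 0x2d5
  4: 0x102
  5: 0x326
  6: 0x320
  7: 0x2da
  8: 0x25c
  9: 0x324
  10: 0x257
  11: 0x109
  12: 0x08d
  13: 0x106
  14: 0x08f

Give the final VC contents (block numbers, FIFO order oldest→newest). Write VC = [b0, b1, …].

  [0] addr=0x104 blk=16 s=0: MISS | VC []
  [1] addr=0x2de blk=45 s=5: MISS | VC []
  [2] addr=0x2dd blk=45 s=5: L1-HIT | VC []
  [3] addr=0x2d5 blk=45 s=5: L1-HIT | VC []
  [4] addr=0x102 blk=16 s=0: L1-HIT | VC []
  [5] addr=0x326 blk=50 s=2: MISS | VC []
  [6] addr=0x320 blk=50 s=2: L1-HIT | VC []
  [7] addr=0x2da blk=45 s=5: L1-HIT | VC []
  [8] addr=0x25c blk=37 s=5: MISS | VC [45]
  [9] addr=0x324 blk=50 s=2: L1-HIT | VC [45]
  [10] addr=0x257 blk=37 s=5: L1-HIT | VC [45]
  [11] addr=0x109 blk=16 s=0: L1-HIT | VC [45]
  [12] addr=0x8d blk=8 s=0: MISS | VC [45, 16]
  [13] addr=0x106 blk=16 s=0: VC-HIT | VC [45, 8]
  [14] addr=0x8f blk=8 s=0: VC-HIT | VC [45, 16]

VC = [45, 16]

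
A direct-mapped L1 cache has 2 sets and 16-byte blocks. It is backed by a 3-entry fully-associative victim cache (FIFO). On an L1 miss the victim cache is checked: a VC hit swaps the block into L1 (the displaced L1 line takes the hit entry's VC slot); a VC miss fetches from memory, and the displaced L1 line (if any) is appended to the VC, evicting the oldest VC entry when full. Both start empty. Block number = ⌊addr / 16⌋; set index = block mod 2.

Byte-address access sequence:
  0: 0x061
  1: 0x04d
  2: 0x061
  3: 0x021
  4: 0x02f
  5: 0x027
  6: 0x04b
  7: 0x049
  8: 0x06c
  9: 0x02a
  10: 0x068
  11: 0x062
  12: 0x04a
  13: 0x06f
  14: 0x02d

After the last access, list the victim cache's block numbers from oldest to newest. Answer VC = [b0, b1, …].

#0 0x61→b6/s0 MISS; vc=[]
#1 0x4d→b4/s0 MISS; vc=[6]
#2 0x61→b6/s0 VC-HIT; vc=[4]
#3 0x21→b2/s0 MISS; vc=[4,6]
#4 0x2f→b2/s0 L1-HIT; vc=[4,6]
#5 0x27→b2/s0 L1-HIT; vc=[4,6]
#6 0x4b→b4/s0 VC-HIT; vc=[2,6]
#7 0x49→b4/s0 L1-HIT; vc=[2,6]
#8 0x6c→b6/s0 VC-HIT; vc=[2,4]
#9 0x2a→b2/s0 VC-HIT; vc=[6,4]
#10 0x68→b6/s0 VC-HIT; vc=[2,4]
#11 0x62→b6/s0 L1-HIT; vc=[2,4]
#12 0x4a→b4/s0 VC-HIT; vc=[2,6]
#13 0x6f→b6/s0 VC-HIT; vc=[2,4]
#14 0x2d→b2/s0 VC-HIT; vc=[6,4]

VC = [6, 4]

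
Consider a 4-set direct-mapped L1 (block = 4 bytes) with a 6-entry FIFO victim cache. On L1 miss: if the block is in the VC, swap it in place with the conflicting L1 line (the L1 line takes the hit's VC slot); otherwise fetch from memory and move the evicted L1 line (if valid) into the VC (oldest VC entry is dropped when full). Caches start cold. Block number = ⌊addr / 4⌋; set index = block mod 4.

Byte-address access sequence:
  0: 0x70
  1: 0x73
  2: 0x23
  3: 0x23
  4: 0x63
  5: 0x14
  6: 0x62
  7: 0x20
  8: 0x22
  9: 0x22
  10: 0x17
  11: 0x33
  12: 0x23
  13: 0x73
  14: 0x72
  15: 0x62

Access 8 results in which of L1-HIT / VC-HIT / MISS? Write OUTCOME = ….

  [0] addr=0x70 blk=28 s=0: MISS | VC []
  [1] addr=0x73 blk=28 s=0: L1-HIT | VC []
  [2] addr=0x23 blk=8 s=0: MISS | VC [28]
  [3] addr=0x23 blk=8 s=0: L1-HIT | VC [28]
  [4] addr=0x63 blk=24 s=0: MISS | VC [28, 8]
  [5] addr=0x14 blk=5 s=1: MISS | VC [28, 8]
  [6] addr=0x62 blk=24 s=0: L1-HIT | VC [28, 8]
  [7] addr=0x20 blk=8 s=0: VC-HIT | VC [28, 24]
  [8] addr=0x22 blk=8 s=0: L1-HIT | VC [28, 24]
  [9] addr=0x22 blk=8 s=0: L1-HIT | VC [28, 24]
  [10] addr=0x17 blk=5 s=1: L1-HIT | VC [28, 24]
  [11] addr=0x33 blk=12 s=0: MISS | VC [28, 24, 8]
  [12] addr=0x23 blk=8 s=0: VC-HIT | VC [28, 24, 12]
  [13] addr=0x73 blk=28 s=0: VC-HIT | VC [8, 24, 12]
  [14] addr=0x72 blk=28 s=0: L1-HIT | VC [8, 24, 12]
  [15] addr=0x62 blk=24 s=0: VC-HIT | VC [8, 28, 12]

OUTCOME = L1-HIT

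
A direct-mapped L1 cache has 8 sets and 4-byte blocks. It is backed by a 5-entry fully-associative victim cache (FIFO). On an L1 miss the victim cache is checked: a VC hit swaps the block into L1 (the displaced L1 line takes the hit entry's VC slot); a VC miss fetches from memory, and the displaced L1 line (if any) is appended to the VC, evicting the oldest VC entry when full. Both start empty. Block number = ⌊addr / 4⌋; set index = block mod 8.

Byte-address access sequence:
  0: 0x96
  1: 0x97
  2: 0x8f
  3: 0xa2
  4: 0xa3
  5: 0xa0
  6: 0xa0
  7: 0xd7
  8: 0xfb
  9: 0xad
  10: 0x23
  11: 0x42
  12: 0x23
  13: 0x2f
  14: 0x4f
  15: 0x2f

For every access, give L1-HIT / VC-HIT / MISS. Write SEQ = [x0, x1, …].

SEQ = [MISS, L1-HIT, MISS, MISS, L1-HIT, L1-HIT, L1-HIT, MISS, MISS, MISS, MISS, MISS, VC-HIT, MISS, MISS, VC-HIT]

#0 0x96→b37/s5 MISS; vc=[]
#1 0x97→b37/s5 L1-HIT; vc=[]
#2 0x8f→b35/s3 MISS; vc=[]
#3 0xa2→b40/s0 MISS; vc=[]
#4 0xa3→b40/s0 L1-HIT; vc=[]
#5 0xa0→b40/s0 L1-HIT; vc=[]
#6 0xa0→b40/s0 L1-HIT; vc=[]
#7 0xd7→b53/s5 MISS; vc=[37]
#8 0xfb→b62/s6 MISS; vc=[37]
#9 0xad→b43/s3 MISS; vc=[37,35]
#10 0x23→b8/s0 MISS; vc=[37,35,40]
#11 0x42→b16/s0 MISS; vc=[37,35,40,8]
#12 0x23→b8/s0 VC-HIT; vc=[37,35,40,16]
#13 0x2f→b11/s3 MISS; vc=[37,35,40,16,43]
#14 0x4f→b19/s3 MISS; vc=[35,40,16,43,11]
#15 0x2f→b11/s3 VC-HIT; vc=[35,40,16,43,19]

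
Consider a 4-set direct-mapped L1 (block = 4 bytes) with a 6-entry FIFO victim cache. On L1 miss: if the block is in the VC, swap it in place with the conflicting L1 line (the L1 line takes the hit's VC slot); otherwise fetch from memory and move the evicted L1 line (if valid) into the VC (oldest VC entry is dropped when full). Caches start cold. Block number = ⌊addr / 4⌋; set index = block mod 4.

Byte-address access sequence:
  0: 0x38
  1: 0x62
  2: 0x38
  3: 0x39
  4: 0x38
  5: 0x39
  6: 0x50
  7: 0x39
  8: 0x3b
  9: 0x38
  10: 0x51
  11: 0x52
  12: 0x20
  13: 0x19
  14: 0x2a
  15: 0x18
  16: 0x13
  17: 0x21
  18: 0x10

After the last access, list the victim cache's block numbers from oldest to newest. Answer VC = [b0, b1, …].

#0 0x38→b14/s2 MISS; vc=[]
#1 0x62→b24/s0 MISS; vc=[]
#2 0x38→b14/s2 L1-HIT; vc=[]
#3 0x39→b14/s2 L1-HIT; vc=[]
#4 0x38→b14/s2 L1-HIT; vc=[]
#5 0x39→b14/s2 L1-HIT; vc=[]
#6 0x50→b20/s0 MISS; vc=[24]
#7 0x39→b14/s2 L1-HIT; vc=[24]
#8 0x3b→b14/s2 L1-HIT; vc=[24]
#9 0x38→b14/s2 L1-HIT; vc=[24]
#10 0x51→b20/s0 L1-HIT; vc=[24]
#11 0x52→b20/s0 L1-HIT; vc=[24]
#12 0x20→b8/s0 MISS; vc=[24,20]
#13 0x19→b6/s2 MISS; vc=[24,20,14]
#14 0x2a→b10/s2 MISS; vc=[24,20,14,6]
#15 0x18→b6/s2 VC-HIT; vc=[24,20,14,10]
#16 0x13→b4/s0 MISS; vc=[24,20,14,10,8]
#17 0x21→b8/s0 VC-HIT; vc=[24,20,14,10,4]
#18 0x10→b4/s0 VC-HIT; vc=[24,20,14,10,8]

VC = [24, 20, 14, 10, 8]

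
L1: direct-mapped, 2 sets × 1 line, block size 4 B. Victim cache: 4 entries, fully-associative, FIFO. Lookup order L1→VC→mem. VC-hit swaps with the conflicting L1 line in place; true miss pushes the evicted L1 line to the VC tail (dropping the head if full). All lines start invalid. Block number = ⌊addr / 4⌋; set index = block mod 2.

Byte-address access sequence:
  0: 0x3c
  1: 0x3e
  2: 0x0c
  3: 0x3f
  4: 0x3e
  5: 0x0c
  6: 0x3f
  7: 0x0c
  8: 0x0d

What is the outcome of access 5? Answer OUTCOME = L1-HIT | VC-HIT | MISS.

OUTCOME = VC-HIT

0: 0x3c (blk 15, set 1) → MISS  vc=[]
1: 0x3e (blk 15, set 1) → L1-HIT  vc=[]
2: 0xc (blk 3, set 1) → MISS  vc=[15]
3: 0x3f (blk 15, set 1) → VC-HIT  vc=[3]
4: 0x3e (blk 15, set 1) → L1-HIT  vc=[3]
5: 0xc (blk 3, set 1) → VC-HIT  vc=[15]
6: 0x3f (blk 15, set 1) → VC-HIT  vc=[3]
7: 0xc (blk 3, set 1) → VC-HIT  vc=[15]
8: 0xd (blk 3, set 1) → L1-HIT  vc=[15]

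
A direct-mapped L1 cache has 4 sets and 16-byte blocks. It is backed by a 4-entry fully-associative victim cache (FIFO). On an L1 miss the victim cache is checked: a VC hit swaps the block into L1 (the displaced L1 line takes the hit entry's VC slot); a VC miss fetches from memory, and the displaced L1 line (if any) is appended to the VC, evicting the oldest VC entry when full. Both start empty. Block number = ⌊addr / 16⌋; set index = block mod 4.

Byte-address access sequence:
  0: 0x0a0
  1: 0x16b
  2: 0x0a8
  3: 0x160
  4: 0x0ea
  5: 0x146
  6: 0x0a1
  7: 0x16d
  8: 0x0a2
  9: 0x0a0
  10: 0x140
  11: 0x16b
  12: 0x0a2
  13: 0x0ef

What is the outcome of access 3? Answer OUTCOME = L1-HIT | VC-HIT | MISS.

OUTCOME = VC-HIT

#0 0xa0→b10/s2 MISS; vc=[]
#1 0x16b→b22/s2 MISS; vc=[10]
#2 0xa8→b10/s2 VC-HIT; vc=[22]
#3 0x160→b22/s2 VC-HIT; vc=[10]
#4 0xea→b14/s2 MISS; vc=[10,22]
#5 0x146→b20/s0 MISS; vc=[10,22]
#6 0xa1→b10/s2 VC-HIT; vc=[14,22]
#7 0x16d→b22/s2 VC-HIT; vc=[14,10]
#8 0xa2→b10/s2 VC-HIT; vc=[14,22]
#9 0xa0→b10/s2 L1-HIT; vc=[14,22]
#10 0x140→b20/s0 L1-HIT; vc=[14,22]
#11 0x16b→b22/s2 VC-HIT; vc=[14,10]
#12 0xa2→b10/s2 VC-HIT; vc=[14,22]
#13 0xef→b14/s2 VC-HIT; vc=[10,22]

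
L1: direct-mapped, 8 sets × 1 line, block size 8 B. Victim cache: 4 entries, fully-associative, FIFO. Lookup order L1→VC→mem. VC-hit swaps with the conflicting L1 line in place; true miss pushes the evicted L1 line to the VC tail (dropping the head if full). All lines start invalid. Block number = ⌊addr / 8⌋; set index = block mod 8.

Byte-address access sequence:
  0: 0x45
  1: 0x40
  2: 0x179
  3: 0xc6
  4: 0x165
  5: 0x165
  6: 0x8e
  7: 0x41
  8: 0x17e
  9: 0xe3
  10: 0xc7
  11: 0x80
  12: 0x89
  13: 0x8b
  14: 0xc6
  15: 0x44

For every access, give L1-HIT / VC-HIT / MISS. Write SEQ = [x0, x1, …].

0: 0x45 (blk 8, set 0) → MISS  vc=[]
1: 0x40 (blk 8, set 0) → L1-HIT  vc=[]
2: 0x179 (blk 47, set 7) → MISS  vc=[]
3: 0xc6 (blk 24, set 0) → MISS  vc=[8]
4: 0x165 (blk 44, set 4) → MISS  vc=[8]
5: 0x165 (blk 44, set 4) → L1-HIT  vc=[8]
6: 0x8e (blk 17, set 1) → MISS  vc=[8]
7: 0x41 (blk 8, set 0) → VC-HIT  vc=[24]
8: 0x17e (blk 47, set 7) → L1-HIT  vc=[24]
9: 0xe3 (blk 28, set 4) → MISS  vc=[24, 44]
10: 0xc7 (blk 24, set 0) → VC-HIT  vc=[8, 44]
11: 0x80 (blk 16, set 0) → MISS  vc=[8, 44, 24]
12: 0x89 (blk 17, set 1) → L1-HIT  vc=[8, 44, 24]
13: 0x8b (blk 17, set 1) → L1-HIT  vc=[8, 44, 24]
14: 0xc6 (blk 24, set 0) → VC-HIT  vc=[8, 44, 16]
15: 0x44 (blk 8, set 0) → VC-HIT  vc=[24, 44, 16]

SEQ = [MISS, L1-HIT, MISS, MISS, MISS, L1-HIT, MISS, VC-HIT, L1-HIT, MISS, VC-HIT, MISS, L1-HIT, L1-HIT, VC-HIT, VC-HIT]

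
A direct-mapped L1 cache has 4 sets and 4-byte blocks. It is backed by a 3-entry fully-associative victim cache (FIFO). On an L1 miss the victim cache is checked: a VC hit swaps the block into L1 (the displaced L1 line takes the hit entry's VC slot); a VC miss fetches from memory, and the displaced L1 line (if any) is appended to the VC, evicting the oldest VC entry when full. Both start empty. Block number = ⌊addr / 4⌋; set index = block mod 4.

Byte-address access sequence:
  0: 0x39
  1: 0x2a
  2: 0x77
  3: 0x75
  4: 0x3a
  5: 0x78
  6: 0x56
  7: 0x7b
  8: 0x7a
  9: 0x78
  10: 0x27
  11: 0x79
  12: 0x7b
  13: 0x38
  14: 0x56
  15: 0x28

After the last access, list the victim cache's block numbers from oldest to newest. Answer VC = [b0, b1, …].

VC = [29, 9, 14]

  [0] addr=0x39 blk=14 s=2: MISS | VC []
  [1] addr=0x2a blk=10 s=2: MISS | VC [14]
  [2] addr=0x77 blk=29 s=1: MISS | VC [14]
  [3] addr=0x75 blk=29 s=1: L1-HIT | VC [14]
  [4] addr=0x3a blk=14 s=2: VC-HIT | VC [10]
  [5] addr=0x78 blk=30 s=2: MISS | VC [10, 14]
  [6] addr=0x56 blk=21 s=1: MISS | VC [10, 14, 29]
  [7] addr=0x7b blk=30 s=2: L1-HIT | VC [10, 14, 29]
  [8] addr=0x7a blk=30 s=2: L1-HIT | VC [10, 14, 29]
  [9] addr=0x78 blk=30 s=2: L1-HIT | VC [10, 14, 29]
  [10] addr=0x27 blk=9 s=1: MISS | VC [14, 29, 21]
  [11] addr=0x79 blk=30 s=2: L1-HIT | VC [14, 29, 21]
  [12] addr=0x7b blk=30 s=2: L1-HIT | VC [14, 29, 21]
  [13] addr=0x38 blk=14 s=2: VC-HIT | VC [30, 29, 21]
  [14] addr=0x56 blk=21 s=1: VC-HIT | VC [30, 29, 9]
  [15] addr=0x28 blk=10 s=2: MISS | VC [29, 9, 14]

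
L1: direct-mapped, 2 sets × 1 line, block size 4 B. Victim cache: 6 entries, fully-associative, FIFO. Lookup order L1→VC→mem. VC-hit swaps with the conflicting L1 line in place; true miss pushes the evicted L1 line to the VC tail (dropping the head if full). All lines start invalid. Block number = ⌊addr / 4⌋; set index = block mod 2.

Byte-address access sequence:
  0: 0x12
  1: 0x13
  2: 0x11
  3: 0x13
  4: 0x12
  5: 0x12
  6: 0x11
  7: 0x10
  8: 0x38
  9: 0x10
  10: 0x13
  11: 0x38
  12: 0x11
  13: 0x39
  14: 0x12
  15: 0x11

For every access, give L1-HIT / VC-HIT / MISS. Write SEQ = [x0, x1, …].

SEQ = [MISS, L1-HIT, L1-HIT, L1-HIT, L1-HIT, L1-HIT, L1-HIT, L1-HIT, MISS, VC-HIT, L1-HIT, VC-HIT, VC-HIT, VC-HIT, VC-HIT, L1-HIT]

  [0] addr=0x12 blk=4 s=0: MISS | VC []
  [1] addr=0x13 blk=4 s=0: L1-HIT | VC []
  [2] addr=0x11 blk=4 s=0: L1-HIT | VC []
  [3] addr=0x13 blk=4 s=0: L1-HIT | VC []
  [4] addr=0x12 blk=4 s=0: L1-HIT | VC []
  [5] addr=0x12 blk=4 s=0: L1-HIT | VC []
  [6] addr=0x11 blk=4 s=0: L1-HIT | VC []
  [7] addr=0x10 blk=4 s=0: L1-HIT | VC []
  [8] addr=0x38 blk=14 s=0: MISS | VC [4]
  [9] addr=0x10 blk=4 s=0: VC-HIT | VC [14]
  [10] addr=0x13 blk=4 s=0: L1-HIT | VC [14]
  [11] addr=0x38 blk=14 s=0: VC-HIT | VC [4]
  [12] addr=0x11 blk=4 s=0: VC-HIT | VC [14]
  [13] addr=0x39 blk=14 s=0: VC-HIT | VC [4]
  [14] addr=0x12 blk=4 s=0: VC-HIT | VC [14]
  [15] addr=0x11 blk=4 s=0: L1-HIT | VC [14]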